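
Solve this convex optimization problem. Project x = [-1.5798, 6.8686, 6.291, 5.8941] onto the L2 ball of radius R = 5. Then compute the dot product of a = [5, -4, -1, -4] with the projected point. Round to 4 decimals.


Step 1: Compute ||x|| (intermediates to 6 decimals).
||x|| = sqrt((-1.5798)^2 + 6.8686^2 + 6.291^2 + 5.8941^2) = 11.135103
Step 2: Project.
Since ||x|| > R, scale = R/||x|| = 5/11.135103 = 0.44903, proj(x) = scale * x
proj(x) = [-0.709378, 3.084207, 2.824848, 2.646628]
Step 3: Dot product.
a^T * proj(x) = 5*(-0.709378) - 4*3.084207 - 1*2.824848 - 4*2.646628 = -29.2951


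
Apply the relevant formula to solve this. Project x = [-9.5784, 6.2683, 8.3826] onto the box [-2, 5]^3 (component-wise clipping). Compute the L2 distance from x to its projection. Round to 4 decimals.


Project each component onto [-2, 5].
clip(-9.5784) = -2.0, clip(6.2683) = 5.0, clip(8.3826) = 5.0
Projection = [-2.0, 5.0, 5.0]
Squared diffs: [57.4321, 1.6086, 11.442]
Distance = sqrt(70.4827) = 8.3954


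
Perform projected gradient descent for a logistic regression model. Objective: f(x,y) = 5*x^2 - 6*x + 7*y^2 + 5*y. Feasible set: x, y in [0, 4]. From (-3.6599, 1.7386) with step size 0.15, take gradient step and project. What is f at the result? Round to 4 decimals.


Step 1: Compute gradient at (-3.6599, 1.7386).
grad_x = 2*5*-3.6599 - 6 = -42.599
grad_y = 2*7*1.7386 + 5 = 29.3404
Step 2: Gradient step.
x_raw = -3.6599 - 0.15*-42.599 = 2.73
y_raw = 1.7386 - 0.15*29.3404 = -2.6625
Step 3: Project onto [0, 4].
x_proj = clip(2.73) = 2.73
y_proj = clip(-2.6625) = 0.0
Step 4: Evaluate f.
f(2.73, 0.0) = 20.8834


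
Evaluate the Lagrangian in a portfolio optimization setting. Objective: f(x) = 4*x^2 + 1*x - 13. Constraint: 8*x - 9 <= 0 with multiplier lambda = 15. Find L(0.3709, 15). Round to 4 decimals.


Step 1: Evaluate f(x).
f(0.3709) = 4*0.3709^2 + 1*0.3709 - 13 = -12.0788
Step 2: Evaluate g(x).
g(0.3709) = 8*0.3709 - 9 = -6.0328
Step 3: Compute Lagrangian.
L = -12.0788 + 15*-6.0328 = -102.5708


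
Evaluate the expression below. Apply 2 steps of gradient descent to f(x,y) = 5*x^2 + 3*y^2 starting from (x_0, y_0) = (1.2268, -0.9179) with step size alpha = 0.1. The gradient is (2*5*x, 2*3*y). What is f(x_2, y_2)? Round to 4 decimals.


Gradient descent on f(x,y) = 5*x^2 + 3*y^2.
Starting point: (1.2268, -0.9179), alpha = 0.1
Step 1: grad_x = 2*5*1.2268 = 12.268, grad_y = 2*3*-0.9179 = -5.5074
  x_1 = 1.2268 - 0.1*12.268 = 0.0
  y_1 = -0.9179 - 0.1*-5.5074 = -0.3672
Step 2: grad_x = 2*5*0.0 = 0.0, grad_y = 2*3*-0.3672 = -2.203
  x_2 = 0.0 - 0.1*0.0 = 0.0
  y_2 = -0.3672 - 0.1*-2.203 = -0.1469
f(0.0, -0.1469) = 5*0.0^2 + 3*(-0.1469)^2 = 0.0647


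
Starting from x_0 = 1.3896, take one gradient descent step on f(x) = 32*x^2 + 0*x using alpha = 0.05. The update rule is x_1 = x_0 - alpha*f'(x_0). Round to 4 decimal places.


We compute the gradient at x_0 and apply the update.
f'(x) = 64*x + 0
f'(1.3896) = 64*1.3896 + 0 = 88.9344
x_1 = 1.3896 - 0.05*88.9344 = -3.0571


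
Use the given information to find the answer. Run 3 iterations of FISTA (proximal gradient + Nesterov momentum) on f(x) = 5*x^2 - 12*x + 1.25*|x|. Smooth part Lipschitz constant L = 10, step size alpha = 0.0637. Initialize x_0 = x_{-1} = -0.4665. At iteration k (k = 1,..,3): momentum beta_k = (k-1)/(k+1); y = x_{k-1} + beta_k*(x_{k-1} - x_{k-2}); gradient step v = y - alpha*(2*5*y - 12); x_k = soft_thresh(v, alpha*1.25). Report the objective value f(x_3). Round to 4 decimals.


FISTA on f(x) = 5*x^2 - 12*x + 1.25*|x|
L = 10, alpha = 0.0637
Iteration 1: beta = 0.0, y = -0.4665 + 0.0*(-0.4665 + 0.4665) = -0.4665
  grad(y) = -16.665, v = y - alpha*grad = 0.5951
  prox(v) = soft_thresh(0.5951, 0.0796) = 0.5154
Iteration 2: beta = 0.3333, y = 0.5154 + 0.3333*(0.5154 + 0.4665) = 0.8427
  grad(y) = -3.5725, v = y - alpha*grad = 1.0703
  prox(v) = soft_thresh(1.0703, 0.0796) = 0.9907
Iteration 3: beta = 0.5, y = 0.9907 + 0.5*(0.9907 - 0.5154) = 1.2283
  grad(y) = 0.2832, v = y - alpha*grad = 1.2103
  prox(v) = soft_thresh(1.2103, 0.0796) = 1.1307
f(x_3) = 5*1.1307^2 - 12*1.1307 + 1.25*|1.1307| = -5.7626


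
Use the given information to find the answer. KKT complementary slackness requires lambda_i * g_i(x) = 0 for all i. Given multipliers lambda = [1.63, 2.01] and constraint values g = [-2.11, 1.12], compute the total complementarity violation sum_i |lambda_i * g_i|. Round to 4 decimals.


KKT complementary slackness check:
lambda_1 * g_1 = 1.63 * -2.11 = -3.4393
lambda_2 * g_2 = 2.01 * 1.12 = 2.2512
Total violation = 3.4393 + 2.2512 = 5.6905


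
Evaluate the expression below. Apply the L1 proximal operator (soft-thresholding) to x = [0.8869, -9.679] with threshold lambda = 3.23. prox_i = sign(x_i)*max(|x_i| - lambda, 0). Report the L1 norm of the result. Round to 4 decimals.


Soft-thresholding with lambda = 3.23:
prox(0.8869) = sign(0.8869)*max(|0.8869| - 3.23, 0) = 0.0
prox(-9.679) = sign(-9.679)*max(|-9.679| - 3.23, 0) = -6.449
prox(x) = [0.0, -6.449]
||prox(x)||_1 = 0.0 + 6.449 = 6.449


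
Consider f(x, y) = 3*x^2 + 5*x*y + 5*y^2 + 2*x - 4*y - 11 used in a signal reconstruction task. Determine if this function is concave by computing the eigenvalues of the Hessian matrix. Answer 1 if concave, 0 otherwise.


The Hessian of f(x,y) = 3*x^2 + 5*x*y + 5*y^2 + 2*x - 4*y - 11 is:
H = [[6, 5], [5, 10]]
Trace = 6 + 10 = 16
Determinant = 6*10 - (5)^2 = 35
Discriminant = (16)^2 - 4*35 = 116.0
Eigenvalues: lambda_1 = 2.6148, lambda_2 = 13.3852
The function is not concave.

0


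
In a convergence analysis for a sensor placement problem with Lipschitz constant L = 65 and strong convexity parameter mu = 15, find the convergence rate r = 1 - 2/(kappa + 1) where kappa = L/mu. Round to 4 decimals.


Step 1: Compute the condition number.
kappa = L/mu = 65/15 = 4.3333
Step 2: Compute the convergence rate.
r = 1 - 2/(kappa + 1) = 1 - 2*mu/(L + mu) = (L - mu)/(L + mu) = 50/80 = 0.625


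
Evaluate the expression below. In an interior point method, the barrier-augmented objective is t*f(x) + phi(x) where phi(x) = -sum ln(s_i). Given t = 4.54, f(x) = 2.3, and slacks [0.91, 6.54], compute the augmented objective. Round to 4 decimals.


Step 1: Compute log-barrier.
ln values: [-0.0943, 1.8779]
phi = -(-0.0943 + 1.8779) = -1.7836
Step 2: Compute augmented objective.
t*f(x) = 4.54*2.3 = 10.442
Total = 10.442 - 1.7836 = 8.6584


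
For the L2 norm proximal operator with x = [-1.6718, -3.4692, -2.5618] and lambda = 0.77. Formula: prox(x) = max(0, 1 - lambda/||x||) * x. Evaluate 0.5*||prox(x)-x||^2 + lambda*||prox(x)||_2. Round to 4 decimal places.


Step 1: Compute ||x||.
||x|| = 4.6253
Step 2: Compute scaling factor.
scale = max(0, 1 - 0.77/4.6253) = 0.8335
Step 3: prox(x) = [-1.3935, -2.8917, -2.1353]
||prox(x)|| = 3.8553
Step 4: Proximal objective.
0.5*||prox-x||^2 = 0.2965
lambda*||prox|| = 2.9686
Total = 3.265


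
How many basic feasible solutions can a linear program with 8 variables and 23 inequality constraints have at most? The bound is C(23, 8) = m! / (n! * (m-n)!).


Each vertex corresponds to some choice of n active constraints out of m, so the number of vertices is at most C(m, n) = m! / (n!(m-n)!).
m = 23, n = 8
Numerator: 23 * 22 * 21 * 20 * 19 * 18 * 17 * 16
Denominator: 8! = 40320
C(23, 8) = 490314


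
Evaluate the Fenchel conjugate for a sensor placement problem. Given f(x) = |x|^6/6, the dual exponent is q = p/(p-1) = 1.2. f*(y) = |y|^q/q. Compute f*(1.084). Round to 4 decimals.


The conjugate exponent q satisfies 1/p + 1/q = 1.
p = 6, so q = 6/(6 - 1) = 1.2
|y|^q = 1.084^1.2 = 1.1016
f*(1.084) = 1.1016 / 1.2 = 0.918


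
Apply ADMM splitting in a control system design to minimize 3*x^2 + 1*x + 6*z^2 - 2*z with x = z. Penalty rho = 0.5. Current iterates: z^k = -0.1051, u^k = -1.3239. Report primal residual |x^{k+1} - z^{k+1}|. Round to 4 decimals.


ADMM iteration with rho = 0.5, z^k = -0.1051, u^k = -1.3239
Step 1: x-update.
Minimize 3*x^2 + 1*x + (0.5/2)*(x + 0.1051 - 1.3239)^2
FOC: (2*3 + 0.5)*x = -1 + 0.5*(-0.1051 + 1.3239)
x^{k+1} = -0.0601
Step 2: z-update.
Minimize 6*z^2 - 2*z + (0.5/2)*(-0.0601 - z - 1.3239)^2
FOC: (2*6 + 0.5)*z = 2 + 0.5*(-0.0601 - 1.3239)
z^{k+1} = 0.1046
Step 3: u-update.
u^{k+1} = -1.3239 - 0.0601 - 0.1046 = -1.4886
Step 4: Primal residual = |-0.0601 - 0.1046| = 0.1647


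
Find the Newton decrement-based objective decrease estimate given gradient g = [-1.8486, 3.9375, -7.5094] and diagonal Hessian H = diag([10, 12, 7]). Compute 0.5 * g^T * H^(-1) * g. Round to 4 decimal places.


Step 1: H is diagonal, so H^(-1) * g = [-0.1849, 0.3281, -1.0728].
Step 2: g^T H^(-1) g = sum_i g_i^2 / H_ii
  = (-1.8486)^2/10 + (3.9375)^2/12 + (-7.5094)^2/7
  = 0.3417 + 1.292 + 8.0559 = 9.6896
Step 3: Objective decrease = 0.5 * g^T H^(-1) g = 4.8448


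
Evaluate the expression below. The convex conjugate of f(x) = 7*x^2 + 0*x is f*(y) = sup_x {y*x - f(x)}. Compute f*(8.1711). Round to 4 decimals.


f*(y) = sup_x {y*x - a*x^2 - b*x} = sup_x {(y-b)*x - a*x^2}
FOC: (y - b) - 2a*x = 0 => x* = (y - b)/(2a)
x* = (8.1711 - 0)/(2*7) = 0.5837
f*(8.1711) = (y-b)^2/(4a) = (8.1711 - 0)^2/(4*7)
= 66.7669/28 = 2.3845


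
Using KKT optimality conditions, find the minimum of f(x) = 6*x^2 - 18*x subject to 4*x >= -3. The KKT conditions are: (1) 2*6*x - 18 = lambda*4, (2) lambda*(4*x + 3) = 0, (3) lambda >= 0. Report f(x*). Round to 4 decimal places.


Step 1: Try lambda = 0 (constraint inactive).
Stationarity: 2*6*x - 18 = 0
x* = 18/(2*6) = 1.5
Check constraint: 4*1.5 = 6.0 >= -3 -- satisfied.
Step 2: Compute optimal value.
f(x*) = 6*1.5^2 - 18*1.5 = -13.5


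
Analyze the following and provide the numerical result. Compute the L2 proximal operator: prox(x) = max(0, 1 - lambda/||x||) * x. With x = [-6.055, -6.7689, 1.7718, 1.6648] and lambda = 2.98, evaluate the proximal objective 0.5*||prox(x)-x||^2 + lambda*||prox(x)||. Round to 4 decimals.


Step 1: Compute ||x||.
||x|| = 9.4017
Step 2: Compute scaling factor.
scale = max(0, 1 - 2.98/9.4017) = 0.683
Step 3: prox(x) = [-4.1358, -4.6234, 1.2102, 1.1371]
||prox(x)|| = 6.4217
Step 4: Proximal objective.
0.5*||prox-x||^2 = 4.4402
lambda*||prox|| = 19.1367
Total = 23.5769


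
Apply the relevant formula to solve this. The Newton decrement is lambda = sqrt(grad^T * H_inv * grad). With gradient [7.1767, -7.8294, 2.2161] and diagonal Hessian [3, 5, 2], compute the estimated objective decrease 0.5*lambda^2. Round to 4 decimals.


Step 1: H is diagonal, so H^(-1) * g = [2.3922, -1.5659, 1.1081].
Step 2: g^T H^(-1) g = sum_i g_i^2 / H_ii
  = (7.1767)^2/3 + (-7.8294)^2/5 + (2.2161)^2/2
  = 17.1683 + 12.2599 + 2.4555 = 31.8838
Step 3: Objective decrease = 0.5 * g^T H^(-1) g = 15.9419


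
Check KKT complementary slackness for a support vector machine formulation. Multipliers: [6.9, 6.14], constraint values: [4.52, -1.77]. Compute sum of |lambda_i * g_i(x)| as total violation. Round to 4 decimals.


KKT complementary slackness check:
lambda_1 * g_1 = 6.9 * 4.52 = 31.188
lambda_2 * g_2 = 6.14 * -1.77 = -10.8678
Total violation = 31.188 + 10.8678 = 42.0558


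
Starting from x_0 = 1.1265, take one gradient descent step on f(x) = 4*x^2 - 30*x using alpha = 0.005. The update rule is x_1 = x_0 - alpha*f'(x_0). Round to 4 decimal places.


We compute the gradient at x_0 and apply the update.
f'(x) = 8*x - 30
f'(1.1265) = 8*1.1265 - 30 = -20.988
x_1 = 1.1265 - 0.005*-20.988 = 1.2314


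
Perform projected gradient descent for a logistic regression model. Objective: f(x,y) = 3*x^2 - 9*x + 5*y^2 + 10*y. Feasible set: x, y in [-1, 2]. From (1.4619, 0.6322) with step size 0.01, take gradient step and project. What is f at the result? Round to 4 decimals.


Step 1: Compute gradient at (1.4619, 0.6322).
grad_x = 2*3*1.4619 - 9 = -0.2286
grad_y = 2*5*0.6322 + 10 = 16.322
Step 2: Gradient step.
x_raw = 1.4619 - 0.01*-0.2286 = 1.4642
y_raw = 0.6322 - 0.01*16.322 = 0.469
Step 3: Project onto [-1, 2].
x_proj = clip(1.4642) = 1.4642
y_proj = clip(0.469) = 0.469
Step 4: Evaluate f.
f(1.4642, 0.469) = -0.9566


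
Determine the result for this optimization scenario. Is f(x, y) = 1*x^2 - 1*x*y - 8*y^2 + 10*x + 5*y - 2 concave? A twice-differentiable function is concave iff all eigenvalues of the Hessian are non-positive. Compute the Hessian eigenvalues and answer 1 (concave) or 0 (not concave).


The Hessian of f(x,y) = 1*x^2 - 1*x*y - 8*y^2 + 10*x + 5*y - 2 is:
H = [[2, -1], [-1, -16]]
Trace = 2 - 16 = -14
Determinant = 2*-16 - (-1)^2 = -33
Discriminant = (-14)^2 - 4*-33 = 328.0
Eigenvalues: lambda_1 = -16.0554, lambda_2 = 2.0554
The function is not concave.

0


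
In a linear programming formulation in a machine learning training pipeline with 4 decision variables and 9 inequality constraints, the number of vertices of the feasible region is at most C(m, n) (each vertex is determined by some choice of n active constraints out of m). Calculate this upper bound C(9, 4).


Each vertex corresponds to some choice of n active constraints out of m, so the number of vertices is at most C(m, n) = m! / (n!(m-n)!).
m = 9, n = 4
Numerator: 9 * 8 * 7 * 6
Denominator: 4! = 24
C(9, 4) = 126


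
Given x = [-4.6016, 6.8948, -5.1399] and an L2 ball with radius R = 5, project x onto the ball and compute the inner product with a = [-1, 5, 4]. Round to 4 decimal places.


Step 1: Compute ||x|| (intermediates to 6 decimals).
||x|| = sqrt((-4.6016)^2 + 6.8948^2 + (-5.1399)^2) = 9.753541
Step 2: Project.
Since ||x|| > R, scale = R/||x|| = 5/9.753541 = 0.512634, proj(x) = scale * x
proj(x) = [-2.358937, 3.534509, -2.634887]
Step 3: Dot product.
a^T * proj(x) = -1*(-2.358937) + 5*3.534509 + 4*(-2.634887) = 9.4919


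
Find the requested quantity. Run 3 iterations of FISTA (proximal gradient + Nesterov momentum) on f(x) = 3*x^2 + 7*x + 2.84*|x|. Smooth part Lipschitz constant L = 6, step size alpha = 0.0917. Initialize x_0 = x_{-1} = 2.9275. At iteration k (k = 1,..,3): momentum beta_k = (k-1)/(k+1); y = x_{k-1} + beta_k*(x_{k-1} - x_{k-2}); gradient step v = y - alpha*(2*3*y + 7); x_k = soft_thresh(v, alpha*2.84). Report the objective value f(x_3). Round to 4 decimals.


FISTA on f(x) = 3*x^2 + 7*x + 2.84*|x|
L = 6, alpha = 0.0917
Iteration 1: beta = 0.0, y = 2.9275 + 0.0*(2.9275 - 2.9275) = 2.9275
  grad(y) = 24.565, v = y - alpha*grad = 0.6749
  prox(v) = soft_thresh(0.6749, 0.2604) = 0.4145
Iteration 2: beta = 0.3333, y = 0.4145 + 0.3333*(0.4145 - 2.9275) = -0.4232
  grad(y) = 4.4607, v = y - alpha*grad = -0.8323
  prox(v) = soft_thresh(-0.8323, 0.2604) = -0.5718
Iteration 3: beta = 0.5, y = -0.5718 + 0.5*(-0.5718 - 0.4145) = -1.065
  grad(y) = 0.6101, v = y - alpha*grad = -1.1209
  prox(v) = soft_thresh(-1.1209, 0.2604) = -0.8605
f(x_3) = 3*(-0.8605)^2 + 7*(-0.8605) + 2.84*|-0.8605| = -1.3583


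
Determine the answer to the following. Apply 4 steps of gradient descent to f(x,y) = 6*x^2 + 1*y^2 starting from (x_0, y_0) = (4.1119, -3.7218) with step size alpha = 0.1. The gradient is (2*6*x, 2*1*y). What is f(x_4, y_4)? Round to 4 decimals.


Gradient descent on f(x,y) = 6*x^2 + 1*y^2.
Starting point: (4.1119, -3.7218), alpha = 0.1
Step 1: grad_x = 2*6*4.1119 = 49.3428, grad_y = 2*1*-3.7218 = -7.4436
  x_1 = 4.1119 - 0.1*49.3428 = -0.8224
  y_1 = -3.7218 - 0.1*-7.4436 = -2.9774
Step 2: grad_x = 2*6*-0.8224 = -9.8686, grad_y = 2*1*-2.9774 = -5.9549
  x_2 = -0.8224 - 0.1*-9.8686 = 0.1645
  y_2 = -2.9774 - 0.1*-5.9549 = -2.382
Step 3: grad_x = 2*6*0.1645 = 1.9737, grad_y = 2*1*-2.382 = -4.7639
  x_3 = 0.1645 - 0.1*1.9737 = -0.0329
  y_3 = -2.382 - 0.1*-4.7639 = -1.9056
Step 4: grad_x = 2*6*-0.0329 = -0.3947, grad_y = 2*1*-1.9056 = -3.8111
  x_4 = -0.0329 - 0.1*-0.3947 = 0.0066
  y_4 = -1.9056 - 0.1*-3.8111 = -1.5244
f(0.0066, -1.5244) = 6*0.0066^2 + 1*(-1.5244)^2 = 2.3242


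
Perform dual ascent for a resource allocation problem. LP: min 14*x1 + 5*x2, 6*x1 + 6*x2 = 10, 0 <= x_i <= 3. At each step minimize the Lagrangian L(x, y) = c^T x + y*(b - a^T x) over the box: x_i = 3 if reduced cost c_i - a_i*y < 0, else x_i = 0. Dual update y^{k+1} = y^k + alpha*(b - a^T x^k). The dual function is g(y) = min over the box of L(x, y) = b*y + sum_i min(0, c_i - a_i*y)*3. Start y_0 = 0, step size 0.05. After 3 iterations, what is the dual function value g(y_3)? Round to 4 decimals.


Dual ascent for LP: min 14*x1 + 5*x2, 6*x1 + 6*x2 = 10, 0 <= x_i <= 3
Step 1: y^k = 0.0, reduced costs: (14.0, 5.0)
  x^k = (0.0, 0.0), subgradient = b - a^T x = 10.0
  y^{k+1} = 0.0 + 0.05*10.0 = 0.5
Step 2: y^k = 0.5, reduced costs: (11.0, 2.0)
  x^k = (0.0, 0.0), subgradient = b - a^T x = 10.0
  y^{k+1} = 0.5 + 0.05*10.0 = 1.0
Step 3: y^k = 1.0, reduced costs: (8.0, -1.0)
  x^k = (0.0, 3.0), subgradient = b - a^T x = -8.0
  y^{k+1} = 1.0 + 0.05*-8.0 = 0.6
Dual objective at y_3 = 0.6: reduced costs (10.4, 1.4), box minimizer x = (0.0, 0.0)
g(y_3) = b*y + (c1 - a1*y)*x1 + (c2 - a2*y)*x2 = 10*0.6 + 10.4*0.0 + 1.4*0.0 = 6.0 + 0.0 + 0.0 = 6.0


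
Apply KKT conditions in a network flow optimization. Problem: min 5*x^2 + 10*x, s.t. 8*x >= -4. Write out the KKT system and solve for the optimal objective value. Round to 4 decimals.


Step 1: Try lambda = 0 (constraint inactive).
x_unc = -10/(2*5) = -1.0
Check: 8*-1.0 = -8.0 < -4 -- violated!
Step 2: Constraint must be active: 8*x = -4
x* = -4/8 = -0.5
lambda = (2*5*(-0.5) + 10)/8 = 0.625
Step 3: Compute optimal value.
f(x*) = 5*(-0.5)^2 + 10*(-0.5) = -3.75


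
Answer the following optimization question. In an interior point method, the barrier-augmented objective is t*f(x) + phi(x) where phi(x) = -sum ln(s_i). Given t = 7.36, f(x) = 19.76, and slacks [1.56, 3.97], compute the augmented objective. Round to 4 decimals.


Step 1: Compute log-barrier.
ln values: [0.4447, 1.3788]
phi = -(0.4447 + 1.3788) = -1.8235
Step 2: Compute augmented objective.
t*f(x) = 7.36*19.76 = 145.4336
Total = 145.4336 - 1.8235 = 143.6101


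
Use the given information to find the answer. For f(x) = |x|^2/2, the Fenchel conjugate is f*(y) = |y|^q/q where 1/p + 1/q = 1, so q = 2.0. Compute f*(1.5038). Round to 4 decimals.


The conjugate exponent q satisfies 1/p + 1/q = 1.
p = 2, so q = 2/(2 - 1) = 2.0
|y|^q = 1.5038^2.0 = 2.2614
f*(1.5038) = 2.2614 / 2.0 = 1.1307


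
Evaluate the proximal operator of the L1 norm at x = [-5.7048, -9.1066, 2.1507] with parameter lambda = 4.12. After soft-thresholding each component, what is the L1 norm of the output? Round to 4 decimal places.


Soft-thresholding with lambda = 4.12:
prox(-5.7048) = sign(-5.7048)*max(|-5.7048| - 4.12, 0) = -1.5848
prox(-9.1066) = sign(-9.1066)*max(|-9.1066| - 4.12, 0) = -4.9866
prox(2.1507) = sign(2.1507)*max(|2.1507| - 4.12, 0) = 0.0
prox(x) = [-1.5848, -4.9866, 0.0]
||prox(x)||_1 = 1.5848 + 4.9866 + 0.0 = 6.5714


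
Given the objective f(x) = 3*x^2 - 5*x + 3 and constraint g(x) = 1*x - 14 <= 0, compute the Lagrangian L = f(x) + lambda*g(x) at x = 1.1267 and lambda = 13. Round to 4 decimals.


Step 1: Evaluate f(x).
f(1.1267) = 3*1.1267^2 - 5*1.1267 + 3 = 1.1749
Step 2: Evaluate g(x).
g(1.1267) = 1*1.1267 - 14 = -12.8733
Step 3: Compute Lagrangian.
L = 1.1749 + 13*-12.8733 = -166.178


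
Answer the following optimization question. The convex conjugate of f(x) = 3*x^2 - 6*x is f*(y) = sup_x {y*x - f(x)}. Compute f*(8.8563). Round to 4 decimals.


f*(y) = sup_x {y*x - a*x^2 - b*x} = sup_x {(y-b)*x - a*x^2}
FOC: (y - b) - 2a*x = 0 => x* = (y - b)/(2a)
x* = (8.8563 + 6)/(2*3) = 2.4761
f*(8.8563) = (y-b)^2/(4a) = (8.8563 + 6)^2/(4*3)
= 220.7096/12 = 18.3925


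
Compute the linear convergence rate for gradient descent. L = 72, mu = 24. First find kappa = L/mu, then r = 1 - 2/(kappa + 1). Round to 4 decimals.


Step 1: Compute the condition number.
kappa = L/mu = 72/24 = 3.0
Step 2: Compute the convergence rate.
r = 1 - 2/(kappa + 1) = 1 - 2*mu/(L + mu) = (L - mu)/(L + mu) = 48/96 = 0.5


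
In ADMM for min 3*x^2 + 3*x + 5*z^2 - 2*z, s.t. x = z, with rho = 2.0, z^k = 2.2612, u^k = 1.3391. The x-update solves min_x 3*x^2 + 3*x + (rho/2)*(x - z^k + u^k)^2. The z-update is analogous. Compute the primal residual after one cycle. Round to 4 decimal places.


ADMM iteration with rho = 2.0, z^k = 2.2612, u^k = 1.3391
Step 1: x-update.
Minimize 3*x^2 + 3*x + (2.0/2)*(x - 2.2612 + 1.3391)^2
FOC: (2*3 + 2.0)*x = -3 + 2.0*(2.2612 - 1.3391)
x^{k+1} = -0.1445
Step 2: z-update.
Minimize 5*z^2 - 2*z + (2.0/2)*(-0.1445 - z + 1.3391)^2
FOC: (2*5 + 2.0)*z = 2 + 2.0*(-0.1445 + 1.3391)
z^{k+1} = 0.3658
Step 3: u-update.
u^{k+1} = 1.3391 - 0.1445 - 0.3658 = 0.8289
Step 4: Primal residual = |-0.1445 - 0.3658| = 0.5102


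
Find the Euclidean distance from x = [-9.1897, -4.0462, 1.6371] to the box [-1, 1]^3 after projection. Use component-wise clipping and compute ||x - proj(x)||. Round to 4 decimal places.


Project each component onto [-1, 1].
clip(-9.1897) = -1.0, clip(-4.0462) = -1.0, clip(1.6371) = 1.0
Projection = [-1.0, -1.0, 1.0]
Squared diffs: [67.0712, 9.2793, 0.4059]
Distance = sqrt(76.7564) = 8.7611


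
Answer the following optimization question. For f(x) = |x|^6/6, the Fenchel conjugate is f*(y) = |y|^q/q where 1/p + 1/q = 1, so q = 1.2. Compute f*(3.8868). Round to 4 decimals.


The conjugate exponent q satisfies 1/p + 1/q = 1.
p = 6, so q = 6/(6 - 1) = 1.2
|y|^q = 3.8868^1.2 = 5.0993
f*(3.8868) = 5.0993 / 1.2 = 4.2494


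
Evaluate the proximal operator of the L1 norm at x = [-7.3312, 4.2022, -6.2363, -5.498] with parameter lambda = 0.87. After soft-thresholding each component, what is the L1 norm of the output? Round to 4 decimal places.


Soft-thresholding with lambda = 0.87:
prox(-7.3312) = sign(-7.3312)*max(|-7.3312| - 0.87, 0) = -6.4612
prox(4.2022) = sign(4.2022)*max(|4.2022| - 0.87, 0) = 3.3322
prox(-6.2363) = sign(-6.2363)*max(|-6.2363| - 0.87, 0) = -5.3663
prox(-5.498) = sign(-5.498)*max(|-5.498| - 0.87, 0) = -4.628
prox(x) = [-6.4612, 3.3322, -5.3663, -4.628]
||prox(x)||_1 = 6.4612 + 3.3322 + 5.3663 + 4.628 = 19.7877


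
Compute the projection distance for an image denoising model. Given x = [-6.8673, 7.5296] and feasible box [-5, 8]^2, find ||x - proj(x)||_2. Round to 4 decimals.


Project each component onto [-5, 8].
clip(-6.8673) = -5.0, clip(7.5296) = 7.5296
Projection = [-5.0, 7.5296]
Squared diffs: [3.4868, 0.0]
Distance = sqrt(3.4868) = 1.8673


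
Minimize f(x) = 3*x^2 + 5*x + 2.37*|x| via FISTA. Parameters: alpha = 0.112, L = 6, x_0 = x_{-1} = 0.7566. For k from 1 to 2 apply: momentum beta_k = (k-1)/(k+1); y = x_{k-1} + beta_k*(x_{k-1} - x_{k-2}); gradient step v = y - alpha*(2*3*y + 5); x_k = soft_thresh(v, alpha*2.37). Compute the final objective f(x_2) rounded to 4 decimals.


FISTA on f(x) = 3*x^2 + 5*x + 2.37*|x|
L = 6, alpha = 0.112
Iteration 1: beta = 0.0, y = 0.7566 + 0.0*(0.7566 - 0.7566) = 0.7566
  grad(y) = 9.5396, v = y - alpha*grad = -0.3118
  prox(v) = soft_thresh(-0.3118, 0.2654) = -0.0464
Iteration 2: beta = 0.3333, y = -0.0464 + 0.3333*(-0.0464 - 0.7566) = -0.3141
  grad(y) = 3.1156, v = y - alpha*grad = -0.663
  prox(v) = soft_thresh(-0.663, 0.2654) = -0.3976
f(x_2) = 3*(-0.3976)^2 + 5*(-0.3976) + 2.37*|-0.3976| = -0.5714


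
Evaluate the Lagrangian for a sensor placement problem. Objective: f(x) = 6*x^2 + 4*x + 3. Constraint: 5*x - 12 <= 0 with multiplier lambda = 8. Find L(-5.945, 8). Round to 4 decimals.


Step 1: Evaluate f(x).
f(-5.945) = 6*(-5.945)^2 + 4*(-5.945) + 3 = 191.2782
Step 2: Evaluate g(x).
g(-5.945) = 5*-5.945 - 12 = -41.725
Step 3: Compute Lagrangian.
L = 191.2782 + 8*-41.725 = -142.5219


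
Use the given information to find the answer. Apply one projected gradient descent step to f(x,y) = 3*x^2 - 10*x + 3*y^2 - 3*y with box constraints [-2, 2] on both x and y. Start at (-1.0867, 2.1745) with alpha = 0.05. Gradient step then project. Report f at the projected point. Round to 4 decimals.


Step 1: Compute gradient at (-1.0867, 2.1745).
grad_x = 2*3*-1.0867 - 10 = -16.5202
grad_y = 2*3*2.1745 - 3 = 10.047
Step 2: Gradient step.
x_raw = -1.0867 - 0.05*-16.5202 = -0.2607
y_raw = 2.1745 - 0.05*10.047 = 1.6722
Step 3: Project onto [-2, 2].
x_proj = clip(-0.2607) = -0.2607
y_proj = clip(1.6722) = 1.6722
Step 4: Evaluate f.
f(-0.2607, 1.6722) = 6.1826


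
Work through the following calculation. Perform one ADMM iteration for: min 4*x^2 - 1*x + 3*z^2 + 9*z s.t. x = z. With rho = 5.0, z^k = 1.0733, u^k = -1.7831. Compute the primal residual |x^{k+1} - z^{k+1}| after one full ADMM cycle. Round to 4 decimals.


ADMM iteration with rho = 5.0, z^k = 1.0733, u^k = -1.7831
Step 1: x-update.
Minimize 4*x^2 - 1*x + (5.0/2)*(x - 1.0733 - 1.7831)^2
FOC: (2*4 + 5.0)*x = 1 + 5.0*(1.0733 + 1.7831)
x^{k+1} = 1.1755
Step 2: z-update.
Minimize 3*z^2 + 9*z + (5.0/2)*(1.1755 - z - 1.7831)^2
FOC: (2*3 + 5.0)*z = -9 + 5.0*(1.1755 - 1.7831)
z^{k+1} = -1.0943
Step 3: u-update.
u^{k+1} = -1.7831 + 1.1755 + 1.0943 = 0.4868
Step 4: Primal residual = |1.1755 + 1.0943| = 2.2699


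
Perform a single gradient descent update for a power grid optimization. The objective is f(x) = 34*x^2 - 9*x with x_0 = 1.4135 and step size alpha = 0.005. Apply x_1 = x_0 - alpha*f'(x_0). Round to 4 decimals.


We compute the gradient at x_0 and apply the update.
f'(x) = 68*x - 9
f'(1.4135) = 68*1.4135 - 9 = 87.118
x_1 = 1.4135 - 0.005*87.118 = 0.9779


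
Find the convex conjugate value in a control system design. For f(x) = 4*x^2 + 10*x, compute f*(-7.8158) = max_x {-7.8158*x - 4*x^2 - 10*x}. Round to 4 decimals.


f*(y) = sup_x {y*x - a*x^2 - b*x} = sup_x {(y-b)*x - a*x^2}
FOC: (y - b) - 2a*x = 0 => x* = (y - b)/(2a)
x* = (-7.8158 - 10)/(2*4) = -2.227
f*(-7.8158) = (y-b)^2/(4a) = (-7.8158 - 10)^2/(4*4)
= 317.4027/16 = 19.8377


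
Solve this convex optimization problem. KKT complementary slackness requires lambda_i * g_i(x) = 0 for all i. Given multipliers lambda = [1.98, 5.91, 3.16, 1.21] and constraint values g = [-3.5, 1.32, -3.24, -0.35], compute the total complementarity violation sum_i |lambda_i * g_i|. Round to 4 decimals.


KKT complementary slackness check:
lambda_1 * g_1 = 1.98 * -3.5 = -6.93
lambda_2 * g_2 = 5.91 * 1.32 = 7.8012
lambda_3 * g_3 = 3.16 * -3.24 = -10.2384
lambda_4 * g_4 = 1.21 * -0.35 = -0.4235
Total violation = 6.93 + 7.8012 + 10.2384 + 0.4235 = 25.3931


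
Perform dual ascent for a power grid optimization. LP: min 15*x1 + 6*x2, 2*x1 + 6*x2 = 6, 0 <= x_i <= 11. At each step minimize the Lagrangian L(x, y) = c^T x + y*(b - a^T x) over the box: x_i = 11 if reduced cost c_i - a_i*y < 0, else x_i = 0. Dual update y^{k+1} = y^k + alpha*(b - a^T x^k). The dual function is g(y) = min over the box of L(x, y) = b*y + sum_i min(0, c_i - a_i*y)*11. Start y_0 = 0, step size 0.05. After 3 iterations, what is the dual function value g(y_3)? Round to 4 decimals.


Dual ascent for LP: min 15*x1 + 6*x2, 2*x1 + 6*x2 = 6, 0 <= x_i <= 11
Step 1: y^k = 0.0, reduced costs: (15.0, 6.0)
  x^k = (0.0, 0.0), subgradient = b - a^T x = 6.0
  y^{k+1} = 0.0 + 0.05*6.0 = 0.3
Step 2: y^k = 0.3, reduced costs: (14.4, 4.2)
  x^k = (0.0, 0.0), subgradient = b - a^T x = 6.0
  y^{k+1} = 0.3 + 0.05*6.0 = 0.6
Step 3: y^k = 0.6, reduced costs: (13.8, 2.4)
  x^k = (0.0, 0.0), subgradient = b - a^T x = 6.0
  y^{k+1} = 0.6 + 0.05*6.0 = 0.9
Dual objective at y_3 = 0.9: reduced costs (13.2, 0.6), box minimizer x = (0.0, 0.0)
g(y_3) = b*y + (c1 - a1*y)*x1 + (c2 - a2*y)*x2 = 6*0.9 + 13.2*0.0 + 0.6*0.0 = 5.4 + 0.0 + 0.0 = 5.4


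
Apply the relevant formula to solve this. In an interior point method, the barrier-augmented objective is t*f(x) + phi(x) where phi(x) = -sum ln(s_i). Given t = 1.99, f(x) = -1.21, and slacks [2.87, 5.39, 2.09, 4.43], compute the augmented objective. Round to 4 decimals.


Step 1: Compute log-barrier.
ln values: [1.0543, 1.6845, 0.7372, 1.4884]
phi = -(1.0543 + 1.6845 + 0.7372 + 1.4884) = -4.9644
Step 2: Compute augmented objective.
t*f(x) = 1.99*-1.21 = -2.4079
Total = -2.4079 - 4.9644 = -7.3723


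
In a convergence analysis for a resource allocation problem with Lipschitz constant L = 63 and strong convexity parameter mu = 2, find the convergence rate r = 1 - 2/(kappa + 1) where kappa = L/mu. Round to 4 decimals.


Step 1: Compute the condition number.
kappa = L/mu = 63/2 = 31.5
Step 2: Compute the convergence rate.
r = 1 - 2/(kappa + 1) = 1 - 2*mu/(L + mu) = (L - mu)/(L + mu) = 61/65 = 0.9385


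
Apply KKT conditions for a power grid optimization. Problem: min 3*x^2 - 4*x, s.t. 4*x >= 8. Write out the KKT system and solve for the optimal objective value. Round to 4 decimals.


Step 1: Try lambda = 0 (constraint inactive).
x_unc = 4/(2*3) = 0.6667
Check: 4*0.6667 = 2.6668 < 8 -- violated!
Step 2: Constraint must be active: 4*x = 8
x* = 8/4 = 2.0
lambda = (2*3*2.0 - 4)/4 = 2.0
Step 3: Compute optimal value.
f(x*) = 3*2.0^2 - 4*2.0 = 4.0


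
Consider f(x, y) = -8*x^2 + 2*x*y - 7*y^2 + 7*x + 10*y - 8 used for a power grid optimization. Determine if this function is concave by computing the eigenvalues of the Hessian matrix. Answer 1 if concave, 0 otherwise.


The Hessian of f(x,y) = -8*x^2 + 2*x*y - 7*y^2 + 7*x + 10*y - 8 is:
H = [[-16, 2], [2, -14]]
Trace = -16 - 14 = -30
Determinant = -16*-14 - (2)^2 = 220
Discriminant = (-30)^2 - 4*220 = 20.0
Eigenvalues: lambda_1 = -17.2361, lambda_2 = -12.7639
The function is concave.

1


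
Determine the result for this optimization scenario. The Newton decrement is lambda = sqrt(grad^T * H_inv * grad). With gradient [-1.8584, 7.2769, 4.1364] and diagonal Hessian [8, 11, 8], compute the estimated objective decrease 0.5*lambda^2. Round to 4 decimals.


Step 1: H is diagonal, so H^(-1) * g = [-0.2323, 0.6615, 0.5171].
Step 2: g^T H^(-1) g = sum_i g_i^2 / H_ii
  = (-1.8584)^2/8 + (7.2769)^2/11 + (4.1364)^2/8
  = 0.4317 + 4.8139 + 2.1387 = 7.3844
Step 3: Objective decrease = 0.5 * g^T H^(-1) g = 3.6922


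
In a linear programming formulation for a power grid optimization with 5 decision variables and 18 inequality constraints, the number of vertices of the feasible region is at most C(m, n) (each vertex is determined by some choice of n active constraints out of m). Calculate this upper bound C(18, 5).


Each vertex corresponds to some choice of n active constraints out of m, so the number of vertices is at most C(m, n) = m! / (n!(m-n)!).
m = 18, n = 5
Numerator: 18 * 17 * 16 * 15 * 14
Denominator: 5! = 120
C(18, 5) = 8568


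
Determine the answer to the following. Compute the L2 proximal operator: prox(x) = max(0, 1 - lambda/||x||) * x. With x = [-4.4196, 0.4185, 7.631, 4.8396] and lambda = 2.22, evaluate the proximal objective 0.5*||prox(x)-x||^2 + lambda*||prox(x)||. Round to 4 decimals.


Step 1: Compute ||x||.
||x|| = 10.0679
Step 2: Compute scaling factor.
scale = max(0, 1 - 2.22/10.0679) = 0.7795
Step 3: prox(x) = [-3.4451, 0.3262, 5.9483, 3.7725]
||prox(x)|| = 7.8479
Step 4: Proximal objective.
0.5*||prox-x||^2 = 2.4642
lambda*||prox|| = 17.4223
Total = 19.8865


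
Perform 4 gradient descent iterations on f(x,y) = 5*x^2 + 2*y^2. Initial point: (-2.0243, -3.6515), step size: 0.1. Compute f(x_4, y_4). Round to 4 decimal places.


Gradient descent on f(x,y) = 5*x^2 + 2*y^2.
Starting point: (-2.0243, -3.6515), alpha = 0.1
Step 1: grad_x = 2*5*-2.0243 = -20.243, grad_y = 2*2*-3.6515 = -14.606
  x_1 = -2.0243 - 0.1*-20.243 = 0.0
  y_1 = -3.6515 - 0.1*-14.606 = -2.1909
Step 2: grad_x = 2*5*0.0 = 0.0, grad_y = 2*2*-2.1909 = -8.7636
  x_2 = 0.0 - 0.1*0.0 = 0.0
  y_2 = -2.1909 - 0.1*-8.7636 = -1.3145
Step 3: grad_x = 2*5*0.0 = 0.0, grad_y = 2*2*-1.3145 = -5.2582
  x_3 = 0.0 - 0.1*0.0 = 0.0
  y_3 = -1.3145 - 0.1*-5.2582 = -0.7887
Step 4: grad_x = 2*5*0.0 = 0.0, grad_y = 2*2*-0.7887 = -3.1549
  x_4 = 0.0 - 0.1*0.0 = 0.0
  y_4 = -0.7887 - 0.1*-3.1549 = -0.4732
f(0.0, -0.4732) = 5*0.0^2 + 2*(-0.4732)^2 = 0.4479


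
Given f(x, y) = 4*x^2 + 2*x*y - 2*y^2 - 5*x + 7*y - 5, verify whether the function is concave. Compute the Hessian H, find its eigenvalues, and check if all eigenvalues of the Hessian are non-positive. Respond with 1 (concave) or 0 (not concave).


The Hessian of f(x,y) = 4*x^2 + 2*x*y - 2*y^2 - 5*x + 7*y - 5 is:
H = [[8, 2], [2, -4]]
Trace = 8 - 4 = 4
Determinant = 8*-4 - (2)^2 = -36
Discriminant = (4)^2 - 4*-36 = 160.0
Eigenvalues: lambda_1 = -4.3246, lambda_2 = 8.3246
The function is not concave.

0


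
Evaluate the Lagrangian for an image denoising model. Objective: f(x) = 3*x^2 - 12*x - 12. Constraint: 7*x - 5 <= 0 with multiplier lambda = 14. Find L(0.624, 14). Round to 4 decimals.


Step 1: Evaluate f(x).
f(0.624) = 3*0.624^2 - 12*0.624 - 12 = -18.3199
Step 2: Evaluate g(x).
g(0.624) = 7*0.624 - 5 = -0.632
Step 3: Compute Lagrangian.
L = -18.3199 + 14*-0.632 = -27.1679


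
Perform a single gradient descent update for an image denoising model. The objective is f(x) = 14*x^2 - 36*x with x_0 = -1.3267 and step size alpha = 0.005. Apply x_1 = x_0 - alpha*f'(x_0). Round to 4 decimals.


We compute the gradient at x_0 and apply the update.
f'(x) = 28*x - 36
f'(-1.3267) = 28*-1.3267 - 36 = -73.1476
x_1 = -1.3267 - 0.005*-73.1476 = -0.961


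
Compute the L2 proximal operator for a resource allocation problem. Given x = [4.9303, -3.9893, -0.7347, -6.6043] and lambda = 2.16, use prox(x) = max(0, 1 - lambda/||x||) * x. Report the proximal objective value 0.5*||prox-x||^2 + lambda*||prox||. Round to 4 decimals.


Step 1: Compute ||x||.
||x|| = 9.1858
Step 2: Compute scaling factor.
scale = max(0, 1 - 2.16/9.1858) = 0.7649
Step 3: prox(x) = [3.771, -3.0512, -0.5619, -5.0513]
||prox(x)|| = 7.0258
Step 4: Proximal objective.
0.5*||prox-x||^2 = 2.3328
lambda*||prox|| = 15.1757
Total = 17.5085


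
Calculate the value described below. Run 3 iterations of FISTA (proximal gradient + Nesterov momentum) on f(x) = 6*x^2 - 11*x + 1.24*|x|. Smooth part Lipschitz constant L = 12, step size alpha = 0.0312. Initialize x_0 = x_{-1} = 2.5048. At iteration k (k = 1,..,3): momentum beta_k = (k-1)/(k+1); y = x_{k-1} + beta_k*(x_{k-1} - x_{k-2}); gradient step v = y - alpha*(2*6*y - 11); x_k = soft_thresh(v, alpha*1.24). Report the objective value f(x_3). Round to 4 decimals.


FISTA on f(x) = 6*x^2 - 11*x + 1.24*|x|
L = 12, alpha = 0.0312
Iteration 1: beta = 0.0, y = 2.5048 + 0.0*(2.5048 - 2.5048) = 2.5048
  grad(y) = 19.0576, v = y - alpha*grad = 1.9102
  prox(v) = soft_thresh(1.9102, 0.0387) = 1.8715
Iteration 2: beta = 0.3333, y = 1.8715 + 0.3333*(1.8715 - 2.5048) = 1.6604
  grad(y) = 8.925, v = y - alpha*grad = 1.382
  prox(v) = soft_thresh(1.382, 0.0387) = 1.3433
Iteration 3: beta = 0.5, y = 1.3433 + 0.5*(1.3433 - 1.8715) = 1.0791
  grad(y) = 1.9498, v = y - alpha*grad = 1.0183
  prox(v) = soft_thresh(1.0183, 0.0387) = 0.9796
f(x_3) = 6*0.9796^2 - 11*0.9796 + 1.24*|0.9796| = -3.8031


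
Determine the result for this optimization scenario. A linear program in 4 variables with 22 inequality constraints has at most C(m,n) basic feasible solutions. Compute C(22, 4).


Each vertex corresponds to some choice of n active constraints out of m, so the number of vertices is at most C(m, n) = m! / (n!(m-n)!).
m = 22, n = 4
Numerator: 22 * 21 * 20 * 19
Denominator: 4! = 24
C(22, 4) = 7315


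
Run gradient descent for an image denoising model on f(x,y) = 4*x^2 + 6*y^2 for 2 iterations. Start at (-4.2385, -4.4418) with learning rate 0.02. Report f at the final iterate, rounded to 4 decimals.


Gradient descent on f(x,y) = 4*x^2 + 6*y^2.
Starting point: (-4.2385, -4.4418), alpha = 0.02
Step 1: grad_x = 2*4*-4.2385 = -33.908, grad_y = 2*6*-4.4418 = -53.3016
  x_1 = -4.2385 - 0.02*-33.908 = -3.5603
  y_1 = -4.4418 - 0.02*-53.3016 = -3.3758
Step 2: grad_x = 2*4*-3.5603 = -28.4827, grad_y = 2*6*-3.3758 = -40.5092
  x_2 = -3.5603 - 0.02*-28.4827 = -2.9907
  y_2 = -3.3758 - 0.02*-40.5092 = -2.5656
f(-2.9907, -2.5656) = 4*(-2.9907)^2 + 6*(-2.5656)^2 = 75.2701


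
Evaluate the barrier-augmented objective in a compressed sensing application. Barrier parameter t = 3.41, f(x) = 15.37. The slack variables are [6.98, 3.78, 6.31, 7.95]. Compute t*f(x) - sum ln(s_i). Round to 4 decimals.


Step 1: Compute log-barrier.
ln values: [1.943, 1.3297, 1.8421, 2.0732]
phi = -(1.943 + 1.3297 + 1.8421 + 2.0732) = -7.1881
Step 2: Compute augmented objective.
t*f(x) = 3.41*15.37 = 52.4117
Total = 52.4117 - 7.1881 = 45.2236


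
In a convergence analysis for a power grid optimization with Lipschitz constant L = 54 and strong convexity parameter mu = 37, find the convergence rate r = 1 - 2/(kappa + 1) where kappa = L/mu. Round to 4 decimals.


Step 1: Compute the condition number.
kappa = L/mu = 54/37 = 1.4595
Step 2: Compute the convergence rate.
r = 1 - 2/(kappa + 1) = 1 - 2*mu/(L + mu) = (L - mu)/(L + mu) = 17/91 = 0.1868


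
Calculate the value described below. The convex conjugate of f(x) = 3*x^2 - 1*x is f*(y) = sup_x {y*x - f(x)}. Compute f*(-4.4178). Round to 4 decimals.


f*(y) = sup_x {y*x - a*x^2 - b*x} = sup_x {(y-b)*x - a*x^2}
FOC: (y - b) - 2a*x = 0 => x* = (y - b)/(2a)
x* = (-4.4178 + 1)/(2*3) = -0.5696
f*(-4.4178) = (y-b)^2/(4a) = (-4.4178 + 1)^2/(4*3)
= 11.6814/12 = 0.9734


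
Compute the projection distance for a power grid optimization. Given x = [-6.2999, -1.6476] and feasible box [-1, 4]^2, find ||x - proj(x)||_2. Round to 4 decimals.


Project each component onto [-1, 4].
clip(-6.2999) = -1.0, clip(-1.6476) = -1.0
Projection = [-1.0, -1.0]
Squared diffs: [28.0889, 0.4194]
Distance = sqrt(28.5083) = 5.3393


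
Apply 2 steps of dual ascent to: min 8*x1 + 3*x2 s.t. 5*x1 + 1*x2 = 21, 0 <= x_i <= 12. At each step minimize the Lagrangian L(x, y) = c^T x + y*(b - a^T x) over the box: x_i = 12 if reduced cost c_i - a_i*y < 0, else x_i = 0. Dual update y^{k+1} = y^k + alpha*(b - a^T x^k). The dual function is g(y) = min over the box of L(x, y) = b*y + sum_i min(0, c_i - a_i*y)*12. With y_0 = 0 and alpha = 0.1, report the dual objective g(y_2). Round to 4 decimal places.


Dual ascent for LP: min 8*x1 + 3*x2, 5*x1 + 1*x2 = 21, 0 <= x_i <= 12
Step 1: y^k = 0.0, reduced costs: (8.0, 3.0)
  x^k = (0.0, 0.0), subgradient = b - a^T x = 21.0
  y^{k+1} = 0.0 + 0.1*21.0 = 2.1
Step 2: y^k = 2.1, reduced costs: (-2.5, 0.9)
  x^k = (12.0, 0.0), subgradient = b - a^T x = -39.0
  y^{k+1} = 2.1 + 0.1*-39.0 = -1.8
Dual objective at y_2 = -1.8: reduced costs (17.0, 4.8), box minimizer x = (0.0, 0.0)
g(y_2) = b*y + (c1 - a1*y)*x1 + (c2 - a2*y)*x2 = 21*(-1.8) + 17.0*0.0 + 4.8*0.0 = -37.8 + 0.0 + 0.0 = -37.8


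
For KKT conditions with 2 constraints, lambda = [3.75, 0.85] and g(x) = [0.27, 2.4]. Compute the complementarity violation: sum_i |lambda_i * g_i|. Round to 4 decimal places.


KKT complementary slackness check:
lambda_1 * g_1 = 3.75 * 0.27 = 1.0125
lambda_2 * g_2 = 0.85 * 2.4 = 2.04
Total violation = 1.0125 + 2.04 = 3.0525


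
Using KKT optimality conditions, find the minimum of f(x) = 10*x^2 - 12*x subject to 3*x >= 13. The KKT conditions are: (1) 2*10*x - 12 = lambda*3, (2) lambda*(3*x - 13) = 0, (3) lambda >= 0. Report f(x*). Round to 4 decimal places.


Step 1: Try lambda = 0 (constraint inactive).
x_unc = 12/(2*10) = 0.6
Check: 3*0.6 = 1.8 < 13 -- violated!
Step 2: Constraint must be active: 3*x = 13
x* = 13/3 = 4.3333 (rounded; the exact value 13/3 is used below)
lambda = (2*10*(13/3) - 12)/3 = 24.8889
Step 3: Compute optimal value.
f(x*) = 10*(13/3)^2 - 12*(13/3) = 135.7778


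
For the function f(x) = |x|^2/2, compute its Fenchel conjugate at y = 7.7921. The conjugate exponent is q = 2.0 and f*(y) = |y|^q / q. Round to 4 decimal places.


The conjugate exponent q satisfies 1/p + 1/q = 1.
p = 2, so q = 2/(2 - 1) = 2.0
|y|^q = 7.7921^2.0 = 60.7168
f*(7.7921) = 60.7168 / 2.0 = 30.3584


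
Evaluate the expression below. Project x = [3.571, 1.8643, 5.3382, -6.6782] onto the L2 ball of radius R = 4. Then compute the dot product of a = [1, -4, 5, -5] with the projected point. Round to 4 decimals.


Step 1: Compute ||x|| (intermediates to 6 decimals).
||x|| = sqrt(3.571^2 + 1.8643^2 + 5.3382^2 + (-6.6782)^2) = 9.451052
Step 2: Project.
Since ||x|| > R, scale = R/||x|| = 4/9.451052 = 0.423233, proj(x) = scale * x
proj(x) = [1.511365, 0.789033, 2.259302, -2.826435]
Step 3: Dot product.
a^T * proj(x) = 1*1.511365 - 4*0.789033 + 5*2.259302 - 5*(-2.826435) = 23.7839


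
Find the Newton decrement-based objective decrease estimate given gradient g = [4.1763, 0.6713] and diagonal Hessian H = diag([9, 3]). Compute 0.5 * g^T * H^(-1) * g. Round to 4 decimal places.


Step 1: H is diagonal, so H^(-1) * g = [0.464, 0.2238].
Step 2: g^T H^(-1) g = sum_i g_i^2 / H_ii
  = (4.1763)^2/9 + (0.6713)^2/3
  = 1.9379 + 0.1502 = 2.0882
Step 3: Objective decrease = 0.5 * g^T H^(-1) g = 1.0441
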